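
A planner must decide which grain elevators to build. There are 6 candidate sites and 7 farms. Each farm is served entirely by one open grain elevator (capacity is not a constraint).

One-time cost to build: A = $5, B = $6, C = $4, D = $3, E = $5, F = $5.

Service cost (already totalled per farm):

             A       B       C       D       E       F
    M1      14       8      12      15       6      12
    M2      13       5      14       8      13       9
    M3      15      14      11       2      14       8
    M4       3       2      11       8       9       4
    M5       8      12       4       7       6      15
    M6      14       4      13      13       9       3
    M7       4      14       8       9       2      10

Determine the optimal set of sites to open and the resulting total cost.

For any fixed open set, each farm goes to its cheapest open site; total = fixed + service.
{B, D, E}: M1→E 6, M2→B 5, M3→D 2, M4→B 2, M5→E 6, M6→B 4, M7→E 2. Service 27; fixed 14; total 41.
{B, C, D, E}: service 25 + fixed 18 = 43
{D, E, F}: service 31 + fixed 13 = 44
{A, B, C, D, E, F}: service 24 + fixed 28 = 52
No other subset beats 41.

Open B, D and E; minimum total cost 41.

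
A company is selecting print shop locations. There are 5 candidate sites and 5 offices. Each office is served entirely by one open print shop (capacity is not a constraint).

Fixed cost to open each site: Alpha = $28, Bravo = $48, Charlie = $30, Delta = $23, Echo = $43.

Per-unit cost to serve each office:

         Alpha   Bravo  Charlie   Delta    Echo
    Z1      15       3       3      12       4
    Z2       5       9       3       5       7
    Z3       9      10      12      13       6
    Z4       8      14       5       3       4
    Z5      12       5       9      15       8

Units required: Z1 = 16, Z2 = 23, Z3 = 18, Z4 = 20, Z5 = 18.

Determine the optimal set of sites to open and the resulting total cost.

For any fixed open set, each office goes to its cheapest open site; total = fixed + service.
{Bravo, Charlie, Echo}: Z1→Bravo 3·16=48, Z2→Charlie 3·23=69, Z3→Echo 6·18=108, Z4→Echo 4·20=80, Z5→Bravo 5·18=90. Service 395; fixed 121; total 516.
{Bravo, Charlie, Delta, Echo}: service 375 + fixed 144 = 519
{Charlie, Echo}: service 449 + fixed 73 = 522
{Alpha, Bravo, Charlie, Delta, Echo}: service 375 + fixed 172 = 547
No other subset beats 516.

Open Bravo, Charlie and Echo; minimum total cost 516.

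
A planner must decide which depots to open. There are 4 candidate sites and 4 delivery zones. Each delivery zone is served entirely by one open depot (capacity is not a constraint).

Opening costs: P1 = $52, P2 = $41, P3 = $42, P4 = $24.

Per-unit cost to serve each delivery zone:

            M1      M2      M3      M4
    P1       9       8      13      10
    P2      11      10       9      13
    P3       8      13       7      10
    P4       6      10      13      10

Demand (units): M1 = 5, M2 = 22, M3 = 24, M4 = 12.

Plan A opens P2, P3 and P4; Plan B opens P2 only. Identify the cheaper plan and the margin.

Plan A is cheaper by 43.

Plan A: {P2, P3, P4}: M1→P4 6·5=30, M2→P2 10·22=220, M3→P3 7·24=168, M4→P3 10·12=120. Service 538; fixed 107; total 645.
Plan B: {P2}: M1→P2 11·5=55, M2→P2 10·22=220, M3→P2 9·24=216, M4→P2 13·12=156. Service 647; fixed 41; total 688.
Difference: |645 − 688| = 43.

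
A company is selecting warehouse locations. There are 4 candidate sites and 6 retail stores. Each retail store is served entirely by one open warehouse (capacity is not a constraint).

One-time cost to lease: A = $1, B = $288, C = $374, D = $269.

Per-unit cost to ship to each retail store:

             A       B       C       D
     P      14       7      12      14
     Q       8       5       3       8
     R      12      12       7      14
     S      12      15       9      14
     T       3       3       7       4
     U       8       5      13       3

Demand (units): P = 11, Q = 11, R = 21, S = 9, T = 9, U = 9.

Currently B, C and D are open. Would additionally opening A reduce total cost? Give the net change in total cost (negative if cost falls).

No — net change +1 (cost rises by 1).

Current service cost with {B, C, D}: 392.
Adding A: each retail store re-picks its cheapest; new service cost 392, saving 0.
Extra fixed cost: 1. Net change = 1 − 0 = 1.
(Totals: 1323 → 1324.)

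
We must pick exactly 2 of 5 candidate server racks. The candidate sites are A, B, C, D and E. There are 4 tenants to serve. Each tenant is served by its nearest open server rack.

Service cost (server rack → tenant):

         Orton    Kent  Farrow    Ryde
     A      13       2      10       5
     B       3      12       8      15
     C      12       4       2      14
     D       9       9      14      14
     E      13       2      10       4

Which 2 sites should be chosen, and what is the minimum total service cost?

Choose B and E; total service cost 17.

With exactly 2 open, each tenant uses its cheapest among the chosen.
{B, E}: Orton→B 3, Kent→E 2, Farrow→B 8, Ryde→E 4. Service cost 17.
{A, B}: service cost 18
{C, E}: service cost 20
Among all 10 size-2 choices, {B, E} is lowest.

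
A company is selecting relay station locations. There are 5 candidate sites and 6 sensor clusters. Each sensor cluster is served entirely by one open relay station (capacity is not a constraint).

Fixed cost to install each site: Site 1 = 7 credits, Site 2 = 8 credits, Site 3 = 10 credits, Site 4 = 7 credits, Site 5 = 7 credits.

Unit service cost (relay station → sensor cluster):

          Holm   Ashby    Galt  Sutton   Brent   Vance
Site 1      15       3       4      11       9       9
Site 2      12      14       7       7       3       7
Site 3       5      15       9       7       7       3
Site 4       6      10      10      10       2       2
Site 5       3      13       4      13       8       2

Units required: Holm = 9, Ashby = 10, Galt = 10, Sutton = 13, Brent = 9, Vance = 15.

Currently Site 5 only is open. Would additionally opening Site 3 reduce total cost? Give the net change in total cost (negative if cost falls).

Current service cost with {Site 5}: 468.
Adding Site 3: each sensor cluster re-picks its cheapest; new service cost 381, saving 87.
Extra fixed cost: 10. Net change = 10 − 87 = -77.
(Totals: 475 → 398.)

Yes — net change −77 (cost falls by 77).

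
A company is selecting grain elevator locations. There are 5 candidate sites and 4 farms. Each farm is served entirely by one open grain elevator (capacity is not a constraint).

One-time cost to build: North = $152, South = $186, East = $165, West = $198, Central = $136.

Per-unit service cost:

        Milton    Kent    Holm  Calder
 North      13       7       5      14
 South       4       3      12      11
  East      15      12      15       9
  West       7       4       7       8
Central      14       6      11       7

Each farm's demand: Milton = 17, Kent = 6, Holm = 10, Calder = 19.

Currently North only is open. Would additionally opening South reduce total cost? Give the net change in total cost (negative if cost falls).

Current service cost with {North}: 579.
Adding South: each farm re-picks its cheapest; new service cost 345, saving 234.
Extra fixed cost: 186. Net change = 186 − 234 = -48.
(Totals: 731 → 683.)

Yes — net change −48 (cost falls by 48).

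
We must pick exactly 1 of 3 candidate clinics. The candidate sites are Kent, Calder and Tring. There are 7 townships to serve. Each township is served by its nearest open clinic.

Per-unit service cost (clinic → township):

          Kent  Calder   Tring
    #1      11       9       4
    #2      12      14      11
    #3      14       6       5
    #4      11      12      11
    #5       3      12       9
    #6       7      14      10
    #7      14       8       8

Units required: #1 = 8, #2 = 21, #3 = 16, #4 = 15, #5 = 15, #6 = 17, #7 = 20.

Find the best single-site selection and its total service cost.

Choose Tring only; total service cost 973.

With exactly 1 open, each township uses its cheapest among the chosen.
{Tring}: #1→Tring 4·8=32, #2→Tring 11·21=231, #3→Tring 5·16=80, #4→Tring 11·15=165, #5→Tring 9·15=135, #6→Tring 10·17=170, #7→Tring 8·20=160. Service cost 973.
{Kent}: service cost 1173
{Calder}: service cost 1220
Among all 3 size-1 choices, {Tring} is lowest.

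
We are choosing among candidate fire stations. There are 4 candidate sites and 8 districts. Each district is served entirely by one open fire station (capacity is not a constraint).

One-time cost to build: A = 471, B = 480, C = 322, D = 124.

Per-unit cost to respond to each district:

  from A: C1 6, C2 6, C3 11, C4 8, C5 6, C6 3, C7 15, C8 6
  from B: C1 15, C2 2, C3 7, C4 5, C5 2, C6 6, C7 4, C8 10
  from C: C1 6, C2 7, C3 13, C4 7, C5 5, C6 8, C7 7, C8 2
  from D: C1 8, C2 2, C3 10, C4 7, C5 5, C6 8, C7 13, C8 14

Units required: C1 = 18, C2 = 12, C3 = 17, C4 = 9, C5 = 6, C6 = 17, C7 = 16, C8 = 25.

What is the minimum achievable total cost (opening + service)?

For any fixed open set, each district goes to its cheapest open site; total = fixed + service.
{C}: C1→C 6·18=108, C2→C 7·12=84, C3→C 13·17=221, C4→C 7·9=63, C5→C 5·6=30, C6→C 8·17=136, C7→C 7·16=112, C8→C 2·25=50. Service 804; fixed 322; total 1126.
{C, D}: C1→C 6·18=108, C2→D 2·12=24, C3→D 10·17=170, C4→C 7·9=63, C5→C 5·6=30, C6→C 8·17=136, C7→C 7·16=112, C8→C 2·25=50. Service 693; fixed 446; total 1139.
{D}: service 1125 + fixed 124 = 1249
{A, B, C, D}: C1→A 6·18=108, C2→B 2·12=24, C3→B 7·17=119, C4→B 5·9=45, C5→B 2·6=12, C6→A 3·17=51, C7→B 4·16=64, C8→C 2·25=50. Service 473; fixed 1397; total 1870.
No other subset beats 1126.

Minimum total cost: 1126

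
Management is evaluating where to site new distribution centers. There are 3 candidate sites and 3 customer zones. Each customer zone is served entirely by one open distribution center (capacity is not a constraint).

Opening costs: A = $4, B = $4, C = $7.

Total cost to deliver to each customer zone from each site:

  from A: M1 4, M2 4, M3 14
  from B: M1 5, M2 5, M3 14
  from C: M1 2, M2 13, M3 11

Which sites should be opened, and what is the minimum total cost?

For any fixed open set, each customer zone goes to its cheapest open site; total = fixed + service.
{A}: M1→A 4, M2→A 4, M3→A 14. Service 22; fixed 4; total 26.
{A, C}: service 17 + fixed 11 = 28
{B}: service 24 + fixed 4 = 28
{A, B, C}: M1→C 2, M2→A 4, M3→C 11. Service 17; fixed 15; total 32.
No other subset beats 26.

Open A only; minimum total cost 26.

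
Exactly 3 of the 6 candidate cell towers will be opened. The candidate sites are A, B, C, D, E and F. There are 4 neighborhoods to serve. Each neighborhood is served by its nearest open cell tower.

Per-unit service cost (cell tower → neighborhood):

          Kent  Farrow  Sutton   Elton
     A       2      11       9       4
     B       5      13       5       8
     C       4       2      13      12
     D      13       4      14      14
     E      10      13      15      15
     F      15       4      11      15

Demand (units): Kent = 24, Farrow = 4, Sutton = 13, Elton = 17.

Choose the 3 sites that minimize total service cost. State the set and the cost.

Choose A, B and C; total service cost 189.

With exactly 3 open, each neighborhood uses its cheapest among the chosen.
{A, B, C}: Kent→A 2·24=48, Farrow→C 2·4=8, Sutton→B 5·13=65, Elton→A 4·17=68. Service cost 189.
{A, B, D}: service cost 197
{A, B, F}: service cost 197
Among all 20 size-3 choices, {A, B, C} is lowest.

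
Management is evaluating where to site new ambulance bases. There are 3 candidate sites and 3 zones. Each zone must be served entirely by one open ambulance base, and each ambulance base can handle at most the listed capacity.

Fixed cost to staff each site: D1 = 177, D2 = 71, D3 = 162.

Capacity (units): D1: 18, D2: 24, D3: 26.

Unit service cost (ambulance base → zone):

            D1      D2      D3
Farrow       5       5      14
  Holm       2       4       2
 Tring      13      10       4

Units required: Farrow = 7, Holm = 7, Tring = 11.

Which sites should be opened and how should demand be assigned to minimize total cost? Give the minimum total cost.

Open {D3}: Farrow→D3 14·7=98, Holm→D3 2·7=14, Tring→D3 4·11=44.
Loads: D3 carries 25/26. Service 156; fixed 162; total 318.
Next best feasible plan costs 326.

Minimum total cost: 318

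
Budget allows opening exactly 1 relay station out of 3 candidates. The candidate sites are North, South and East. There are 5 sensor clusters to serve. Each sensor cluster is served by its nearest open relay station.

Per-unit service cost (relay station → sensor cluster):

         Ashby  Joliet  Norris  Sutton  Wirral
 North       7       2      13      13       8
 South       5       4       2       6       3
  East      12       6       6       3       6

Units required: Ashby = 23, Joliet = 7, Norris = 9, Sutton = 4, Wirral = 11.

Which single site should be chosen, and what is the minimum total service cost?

With exactly 1 open, each sensor cluster uses its cheapest among the chosen.
{South}: Ashby→South 5·23=115, Joliet→South 4·7=28, Norris→South 2·9=18, Sutton→South 6·4=24, Wirral→South 3·11=33. Service cost 218.
{North}: service cost 432
{East}: service cost 450
Among all 3 size-1 choices, {South} is lowest.

Choose South only; total service cost 218.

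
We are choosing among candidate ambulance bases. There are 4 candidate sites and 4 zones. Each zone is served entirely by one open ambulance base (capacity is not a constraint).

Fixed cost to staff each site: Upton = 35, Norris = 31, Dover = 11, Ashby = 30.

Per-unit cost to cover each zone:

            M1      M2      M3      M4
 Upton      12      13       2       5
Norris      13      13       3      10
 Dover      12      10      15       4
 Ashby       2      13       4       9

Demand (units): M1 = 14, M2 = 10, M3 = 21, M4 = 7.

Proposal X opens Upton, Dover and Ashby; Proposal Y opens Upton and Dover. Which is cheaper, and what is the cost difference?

Proposal X: {Upton, Dover, Ashby}: M1→Ashby 2·14=28, M2→Dover 10·10=100, M3→Upton 2·21=42, M4→Dover 4·7=28. Service 198; fixed 76; total 274.
Proposal Y: {Upton, Dover}: M1→Upton 12·14=168, M2→Dover 10·10=100, M3→Upton 2·21=42, M4→Dover 4·7=28. Service 338; fixed 46; total 384.
Difference: |274 − 384| = 110.

Proposal X is cheaper by 110.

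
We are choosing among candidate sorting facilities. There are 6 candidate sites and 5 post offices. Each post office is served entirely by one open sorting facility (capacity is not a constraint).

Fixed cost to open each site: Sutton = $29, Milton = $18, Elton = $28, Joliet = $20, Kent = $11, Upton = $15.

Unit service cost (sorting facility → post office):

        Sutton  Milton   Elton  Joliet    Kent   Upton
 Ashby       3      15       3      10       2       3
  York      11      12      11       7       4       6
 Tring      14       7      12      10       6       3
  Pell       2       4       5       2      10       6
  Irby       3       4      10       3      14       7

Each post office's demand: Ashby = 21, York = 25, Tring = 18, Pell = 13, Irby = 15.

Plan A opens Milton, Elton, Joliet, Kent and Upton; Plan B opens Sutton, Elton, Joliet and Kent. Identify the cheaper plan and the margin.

Plan A: {Milton, Elton, Joliet, Kent, Upton}: Ashby→Kent 2·21=42, York→Kent 4·25=100, Tring→Upton 3·18=54, Pell→Joliet 2·13=26, Irby→Joliet 3·15=45. Service 267; fixed 92; total 359.
Plan B: {Sutton, Elton, Joliet, Kent}: Ashby→Kent 2·21=42, York→Kent 4·25=100, Tring→Kent 6·18=108, Pell→Sutton 2·13=26, Irby→Sutton 3·15=45. Service 321; fixed 88; total 409.
Difference: |359 − 409| = 50.

Plan A is cheaper by 50.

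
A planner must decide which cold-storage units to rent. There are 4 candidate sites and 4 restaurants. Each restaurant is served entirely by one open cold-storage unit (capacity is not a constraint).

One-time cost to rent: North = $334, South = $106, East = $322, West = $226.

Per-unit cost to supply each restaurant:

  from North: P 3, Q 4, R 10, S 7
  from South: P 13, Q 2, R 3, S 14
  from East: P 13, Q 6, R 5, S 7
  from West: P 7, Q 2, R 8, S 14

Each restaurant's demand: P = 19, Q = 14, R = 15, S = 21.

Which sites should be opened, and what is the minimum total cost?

For any fixed open set, each restaurant goes to its cheapest open site; total = fixed + service.
{North, South}: P→North 3·19=57, Q→South 2·14=28, R→South 3·15=45, S→North 7·21=147. Service 277; fixed 440; total 717.
{South}: service 614 + fixed 106 = 720
{North}: P→North 3·19=57, Q→North 4·14=56, R→North 10·15=150, S→North 7·21=147. Service 410; fixed 334; total 744.
{North, South, East, West}: service 277 + fixed 988 = 1265
No other subset beats 717.

Open North and South; minimum total cost 717.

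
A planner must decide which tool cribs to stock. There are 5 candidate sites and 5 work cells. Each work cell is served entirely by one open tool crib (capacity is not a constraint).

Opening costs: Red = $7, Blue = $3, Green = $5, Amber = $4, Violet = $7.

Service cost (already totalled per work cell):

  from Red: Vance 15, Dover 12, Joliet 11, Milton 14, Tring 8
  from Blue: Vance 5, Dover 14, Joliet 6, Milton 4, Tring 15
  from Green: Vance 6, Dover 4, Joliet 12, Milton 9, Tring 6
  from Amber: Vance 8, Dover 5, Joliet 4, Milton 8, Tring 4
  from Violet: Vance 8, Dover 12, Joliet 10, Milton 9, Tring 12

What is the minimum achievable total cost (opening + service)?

Minimum total cost: 29

For any fixed open set, each work cell goes to its cheapest open site; total = fixed + service.
{Blue, Amber}: Vance→Blue 5, Dover→Amber 5, Joliet→Amber 4, Milton→Blue 4, Tring→Amber 4. Service 22; fixed 7; total 29.
{Blue, Green}: service 25 + fixed 8 = 33
{Blue, Green, Amber}: service 21 + fixed 12 = 33
{Red, Blue, Green, Amber, Violet}: Vance→Blue 5, Dover→Green 4, Joliet→Amber 4, Milton→Blue 4, Tring→Amber 4. Service 21; fixed 26; total 47.
No other subset beats 29.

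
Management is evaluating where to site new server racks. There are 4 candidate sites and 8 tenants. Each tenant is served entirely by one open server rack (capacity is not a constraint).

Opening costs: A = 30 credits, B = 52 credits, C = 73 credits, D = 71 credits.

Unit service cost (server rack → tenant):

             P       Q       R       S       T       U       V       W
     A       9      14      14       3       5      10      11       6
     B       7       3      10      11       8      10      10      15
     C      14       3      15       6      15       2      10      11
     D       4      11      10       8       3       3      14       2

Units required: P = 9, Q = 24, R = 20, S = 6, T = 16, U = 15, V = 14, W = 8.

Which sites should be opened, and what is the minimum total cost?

For any fixed open set, each tenant goes to its cheapest open site; total = fixed + service.
{C, D}: P→D 4·9=36, Q→C 3·24=72, R→D 10·20=200, S→C 6·6=36, T→D 3·16=48, U→C 2·15=30, V→C 10·14=140, W→D 2·8=16. Service 578; fixed 144; total 722.
{A, B, D}: service 575 + fixed 153 = 728
{B, D}: P→D 4·9=36, Q→B 3·24=72, R→B 10·20=200, S→D 8·6=48, T→D 3·16=48, U→D 3·15=45, V→B 10·14=140, W→D 2·8=16. Service 605; fixed 123; total 728.
{A, B, C, D}: service 560 + fixed 226 = 786
No other subset beats 722.

Open C and D; minimum total cost 722.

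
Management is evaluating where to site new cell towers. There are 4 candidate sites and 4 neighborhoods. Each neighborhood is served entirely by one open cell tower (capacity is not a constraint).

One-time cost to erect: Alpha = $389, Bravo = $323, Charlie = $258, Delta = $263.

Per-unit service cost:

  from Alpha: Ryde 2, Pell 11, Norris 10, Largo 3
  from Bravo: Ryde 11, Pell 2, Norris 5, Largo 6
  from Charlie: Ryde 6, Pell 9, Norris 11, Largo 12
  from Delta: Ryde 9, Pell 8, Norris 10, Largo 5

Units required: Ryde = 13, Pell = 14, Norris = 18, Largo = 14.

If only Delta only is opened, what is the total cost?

Each neighborhood is assigned to its cheapest site among the open ones.
{Delta}: Ryde→Delta 9·13=117, Pell→Delta 8·14=112, Norris→Delta 10·18=180, Largo→Delta 5·14=70. Service 479; fixed 263; total 742.

Total cost: 742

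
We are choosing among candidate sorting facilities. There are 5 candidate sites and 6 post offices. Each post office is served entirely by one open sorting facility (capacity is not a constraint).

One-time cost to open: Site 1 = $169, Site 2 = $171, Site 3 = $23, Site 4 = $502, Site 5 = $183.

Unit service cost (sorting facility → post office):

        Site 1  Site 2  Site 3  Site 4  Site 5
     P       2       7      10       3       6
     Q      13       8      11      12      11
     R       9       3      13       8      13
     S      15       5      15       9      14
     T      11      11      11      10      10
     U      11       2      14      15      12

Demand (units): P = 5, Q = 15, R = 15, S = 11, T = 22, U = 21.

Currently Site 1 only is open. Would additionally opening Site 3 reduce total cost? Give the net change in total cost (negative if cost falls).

Yes — net change −7 (cost falls by 7).

Current service cost with {Site 1}: 978.
Adding Site 3: each post office re-picks its cheapest; new service cost 948, saving 30.
Extra fixed cost: 23. Net change = 23 − 30 = -7.
(Totals: 1147 → 1140.)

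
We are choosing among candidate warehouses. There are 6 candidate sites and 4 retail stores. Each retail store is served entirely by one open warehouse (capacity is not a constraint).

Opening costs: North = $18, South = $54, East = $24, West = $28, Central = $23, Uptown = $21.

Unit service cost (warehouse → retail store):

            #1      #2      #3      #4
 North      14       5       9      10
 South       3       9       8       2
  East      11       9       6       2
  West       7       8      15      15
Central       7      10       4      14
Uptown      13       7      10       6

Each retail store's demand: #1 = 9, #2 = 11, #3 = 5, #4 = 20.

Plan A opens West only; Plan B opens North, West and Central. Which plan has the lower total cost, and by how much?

Plan B is cheaper by 147.

Plan A: {West}: #1→West 7·9=63, #2→West 8·11=88, #3→West 15·5=75, #4→West 15·20=300. Service 526; fixed 28; total 554.
Plan B: {North, West, Central}: #1→West 7·9=63, #2→North 5·11=55, #3→Central 4·5=20, #4→North 10·20=200. Service 338; fixed 69; total 407.
Difference: |554 − 407| = 147.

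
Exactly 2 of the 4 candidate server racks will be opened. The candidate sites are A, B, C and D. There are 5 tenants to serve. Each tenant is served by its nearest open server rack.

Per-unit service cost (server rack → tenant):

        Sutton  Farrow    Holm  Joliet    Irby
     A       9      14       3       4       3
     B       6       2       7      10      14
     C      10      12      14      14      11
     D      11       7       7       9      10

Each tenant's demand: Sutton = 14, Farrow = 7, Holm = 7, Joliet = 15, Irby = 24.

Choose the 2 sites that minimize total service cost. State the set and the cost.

Choose A and B; total service cost 251.

With exactly 2 open, each tenant uses its cheapest among the chosen.
{A, B}: Sutton→B 6·14=84, Farrow→B 2·7=14, Holm→A 3·7=21, Joliet→A 4·15=60, Irby→A 3·24=72. Service cost 251.
{A, D}: service cost 328
{A, C}: service cost 363
Among all 6 size-2 choices, {A, B} is lowest.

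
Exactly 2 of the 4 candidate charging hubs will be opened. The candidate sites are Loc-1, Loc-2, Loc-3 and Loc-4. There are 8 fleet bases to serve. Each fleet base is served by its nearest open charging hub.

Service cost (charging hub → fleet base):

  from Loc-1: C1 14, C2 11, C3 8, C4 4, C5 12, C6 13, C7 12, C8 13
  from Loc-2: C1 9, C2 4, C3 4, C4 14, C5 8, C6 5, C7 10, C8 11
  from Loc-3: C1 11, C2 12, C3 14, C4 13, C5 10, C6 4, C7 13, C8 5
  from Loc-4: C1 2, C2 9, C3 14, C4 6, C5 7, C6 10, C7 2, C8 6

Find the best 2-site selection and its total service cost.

With exactly 2 open, each fleet base uses its cheapest among the chosen.
{Loc-2, Loc-4}: C1→Loc-4 2, C2→Loc-2 4, C3→Loc-2 4, C4→Loc-4 6, C5→Loc-4 7, C6→Loc-2 5, C7→Loc-4 2, C8→Loc-4 6. Service cost 36.
{Loc-1, Loc-4}: service cost 48
{Loc-3, Loc-4}: service cost 49
Among all 6 size-2 choices, {Loc-2, Loc-4} is lowest.

Choose Loc-2 and Loc-4; total service cost 36.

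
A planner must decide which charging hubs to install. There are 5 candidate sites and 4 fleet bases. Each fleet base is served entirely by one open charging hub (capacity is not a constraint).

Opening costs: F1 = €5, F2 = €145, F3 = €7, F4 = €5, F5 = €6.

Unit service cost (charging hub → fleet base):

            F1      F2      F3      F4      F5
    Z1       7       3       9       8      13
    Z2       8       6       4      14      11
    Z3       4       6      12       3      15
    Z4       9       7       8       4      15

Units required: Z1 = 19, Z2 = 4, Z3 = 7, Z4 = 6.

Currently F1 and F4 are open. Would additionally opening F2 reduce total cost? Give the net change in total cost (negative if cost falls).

Current service cost with {F1, F4}: 210.
Adding F2: each fleet base re-picks its cheapest; new service cost 126, saving 84.
Extra fixed cost: 145. Net change = 145 − 84 = 61.
(Totals: 220 → 281.)

No — net change +61 (cost rises by 61).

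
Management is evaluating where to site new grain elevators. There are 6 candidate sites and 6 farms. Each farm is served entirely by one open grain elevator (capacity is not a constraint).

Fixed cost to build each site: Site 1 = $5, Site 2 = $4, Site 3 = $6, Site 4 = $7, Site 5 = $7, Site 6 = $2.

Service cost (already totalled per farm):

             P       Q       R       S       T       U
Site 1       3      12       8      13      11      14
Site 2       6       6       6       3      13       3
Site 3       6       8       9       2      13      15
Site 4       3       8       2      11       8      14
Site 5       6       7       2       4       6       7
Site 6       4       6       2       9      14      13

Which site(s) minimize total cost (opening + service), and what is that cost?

Open Site 2 and Site 4; minimum total cost 36.

For any fixed open set, each farm goes to its cheapest open site; total = fixed + service.
{Site 2, Site 4}: P→Site 4 3, Q→Site 2 6, R→Site 4 2, S→Site 2 3, T→Site 4 8, U→Site 2 3. Service 25; fixed 11; total 36.
{Site 2, Site 5}: P→Site 2 6, Q→Site 2 6, R→Site 5 2, S→Site 2 3, T→Site 5 6, U→Site 2 3. Service 26; fixed 11; total 37.
{Site 2, Site 5, Site 6}: service 24 + fixed 13 = 37
{Site 1, Site 2, Site 3, Site 4, Site 5, Site 6}: P→Site 1 3, Q→Site 2 6, R→Site 4 2, S→Site 3 2, T→Site 5 6, U→Site 2 3. Service 22; fixed 31; total 53.
No other subset beats 36.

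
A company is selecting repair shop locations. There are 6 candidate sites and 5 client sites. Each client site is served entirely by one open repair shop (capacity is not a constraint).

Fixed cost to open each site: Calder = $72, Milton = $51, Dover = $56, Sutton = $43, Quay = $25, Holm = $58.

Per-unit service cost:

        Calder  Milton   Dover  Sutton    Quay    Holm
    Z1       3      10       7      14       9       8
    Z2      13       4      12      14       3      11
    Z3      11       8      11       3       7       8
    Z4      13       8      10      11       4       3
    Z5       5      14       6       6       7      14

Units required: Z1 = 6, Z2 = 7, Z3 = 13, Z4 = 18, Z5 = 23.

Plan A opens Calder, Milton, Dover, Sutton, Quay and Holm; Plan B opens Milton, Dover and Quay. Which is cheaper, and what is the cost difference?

Plan B is cheaper by 56.

Plan A: {Calder, Milton, Dover, Sutton, Quay, Holm}: Z1→Calder 3·6=18, Z2→Quay 3·7=21, Z3→Sutton 3·13=39, Z4→Holm 3·18=54, Z5→Calder 5·23=115. Service 247; fixed 305; total 552.
Plan B: {Milton, Dover, Quay}: Z1→Dover 7·6=42, Z2→Quay 3·7=21, Z3→Quay 7·13=91, Z4→Quay 4·18=72, Z5→Dover 6·23=138. Service 364; fixed 132; total 496.
Difference: |552 − 496| = 56.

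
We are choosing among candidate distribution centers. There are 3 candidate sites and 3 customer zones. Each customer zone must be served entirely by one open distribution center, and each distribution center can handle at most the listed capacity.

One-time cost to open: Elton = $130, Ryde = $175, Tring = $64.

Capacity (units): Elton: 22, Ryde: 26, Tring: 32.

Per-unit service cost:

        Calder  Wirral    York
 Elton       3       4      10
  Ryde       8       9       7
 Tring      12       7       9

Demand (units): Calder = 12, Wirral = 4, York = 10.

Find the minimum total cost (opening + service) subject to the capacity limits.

Minimum total cost: 326

Open {Tring}: Calder→Tring 12·12=144, Wirral→Tring 7·4=28, York→Tring 9·10=90.
Loads: Tring carries 26/32. Service 262; fixed 64; total 326.
Next best feasible plan costs 336.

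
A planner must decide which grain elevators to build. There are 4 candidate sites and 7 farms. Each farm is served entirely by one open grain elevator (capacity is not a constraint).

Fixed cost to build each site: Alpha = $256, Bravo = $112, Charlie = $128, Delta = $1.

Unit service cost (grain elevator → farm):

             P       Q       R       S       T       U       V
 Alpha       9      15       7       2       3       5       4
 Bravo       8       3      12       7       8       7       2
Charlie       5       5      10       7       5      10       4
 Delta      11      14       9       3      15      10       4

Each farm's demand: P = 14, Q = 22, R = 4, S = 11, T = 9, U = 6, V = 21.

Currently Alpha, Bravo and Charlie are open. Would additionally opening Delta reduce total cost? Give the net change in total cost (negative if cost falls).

No — net change +1 (cost rises by 1).

Current service cost with {Alpha, Bravo, Charlie}: 285.
Adding Delta: each farm re-picks its cheapest; new service cost 285, saving 0.
Extra fixed cost: 1. Net change = 1 − 0 = 1.
(Totals: 781 → 782.)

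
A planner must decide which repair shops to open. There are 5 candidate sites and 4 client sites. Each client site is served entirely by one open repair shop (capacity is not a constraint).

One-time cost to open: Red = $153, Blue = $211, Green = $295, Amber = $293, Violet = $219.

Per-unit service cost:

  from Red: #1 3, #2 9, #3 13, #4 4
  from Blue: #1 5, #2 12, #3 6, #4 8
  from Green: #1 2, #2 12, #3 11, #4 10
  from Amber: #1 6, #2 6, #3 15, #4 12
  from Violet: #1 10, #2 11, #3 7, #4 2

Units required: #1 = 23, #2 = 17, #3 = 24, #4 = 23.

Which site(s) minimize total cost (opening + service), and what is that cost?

For any fixed open set, each client site goes to its cheapest open site; total = fixed + service.
{Red}: #1→Red 3·23=69, #2→Red 9·17=153, #3→Red 13·24=312, #4→Red 4·23=92. Service 626; fixed 153; total 779.
{Red, Violet}: service 436 + fixed 372 = 808
{Red, Blue}: service 458 + fixed 364 = 822
{Red, Blue, Green, Amber, Violet}: #1→Green 2·23=46, #2→Amber 6·17=102, #3→Blue 6·24=144, #4→Violet 2·23=46. Service 338; fixed 1171; total 1509.
No other subset beats 779.

Open Red only; minimum total cost 779.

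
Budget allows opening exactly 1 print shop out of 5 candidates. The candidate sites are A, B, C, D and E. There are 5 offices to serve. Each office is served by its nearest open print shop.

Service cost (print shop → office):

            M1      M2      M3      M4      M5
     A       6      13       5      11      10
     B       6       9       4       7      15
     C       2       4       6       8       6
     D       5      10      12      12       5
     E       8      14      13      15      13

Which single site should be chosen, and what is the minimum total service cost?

With exactly 1 open, each office uses its cheapest among the chosen.
{C}: M1→C 2, M2→C 4, M3→C 6, M4→C 8, M5→C 6. Service cost 26.
{B}: service cost 41
{D}: service cost 44
Among all 5 size-1 choices, {C} is lowest.

Choose C only; total service cost 26.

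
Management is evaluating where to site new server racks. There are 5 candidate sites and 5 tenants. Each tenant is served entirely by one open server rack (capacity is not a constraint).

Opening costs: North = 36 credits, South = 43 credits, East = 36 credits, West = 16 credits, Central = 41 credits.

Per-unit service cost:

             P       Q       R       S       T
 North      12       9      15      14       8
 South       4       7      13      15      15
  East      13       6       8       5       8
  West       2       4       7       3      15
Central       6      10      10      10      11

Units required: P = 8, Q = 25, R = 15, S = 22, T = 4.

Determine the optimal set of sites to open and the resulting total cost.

Open West only; minimum total cost 363.

For any fixed open set, each tenant goes to its cheapest open site; total = fixed + service.
{West}: P→West 2·8=16, Q→West 4·25=100, R→West 7·15=105, S→West 3·22=66, T→West 15·4=60. Service 347; fixed 16; total 363.
{North, West}: service 319 + fixed 52 = 371
{East, West}: P→West 2·8=16, Q→West 4·25=100, R→West 7·15=105, S→West 3·22=66, T→East 8·4=32. Service 319; fixed 52; total 371.
{North, South, East, West, Central}: P→West 2·8=16, Q→West 4·25=100, R→West 7·15=105, S→West 3·22=66, T→North 8·4=32. Service 319; fixed 172; total 491.
No other subset beats 363.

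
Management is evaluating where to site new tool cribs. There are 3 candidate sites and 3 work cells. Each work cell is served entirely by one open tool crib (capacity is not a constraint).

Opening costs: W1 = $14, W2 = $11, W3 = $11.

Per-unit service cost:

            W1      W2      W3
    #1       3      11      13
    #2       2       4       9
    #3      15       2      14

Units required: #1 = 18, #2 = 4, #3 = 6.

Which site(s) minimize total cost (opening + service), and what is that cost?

For any fixed open set, each work cell goes to its cheapest open site; total = fixed + service.
{W1, W2}: #1→W1 3·18=54, #2→W1 2·4=8, #3→W2 2·6=12. Service 74; fixed 25; total 99.
{W1, W2, W3}: #1→W1 3·18=54, #2→W1 2·4=8, #3→W2 2·6=12. Service 74; fixed 36; total 110.
{W1}: service 152 + fixed 14 = 166
{W2}: service 226 + fixed 11 = 237
No other subset beats 99.

Open W1 and W2; minimum total cost 99.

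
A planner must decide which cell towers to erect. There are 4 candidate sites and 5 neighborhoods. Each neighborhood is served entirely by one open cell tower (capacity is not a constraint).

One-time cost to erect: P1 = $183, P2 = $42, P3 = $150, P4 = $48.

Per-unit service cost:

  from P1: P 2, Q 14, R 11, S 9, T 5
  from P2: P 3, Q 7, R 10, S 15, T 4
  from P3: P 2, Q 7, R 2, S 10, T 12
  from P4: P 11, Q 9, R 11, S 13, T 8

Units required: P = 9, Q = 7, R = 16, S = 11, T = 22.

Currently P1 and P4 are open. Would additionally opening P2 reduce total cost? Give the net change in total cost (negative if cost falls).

Current service cost with {P1, P4}: 466.
Adding P2: each neighborhood re-picks its cheapest; new service cost 414, saving 52.
Extra fixed cost: 42. Net change = 42 − 52 = -10.
(Totals: 697 → 687.)

Yes — net change −10 (cost falls by 10).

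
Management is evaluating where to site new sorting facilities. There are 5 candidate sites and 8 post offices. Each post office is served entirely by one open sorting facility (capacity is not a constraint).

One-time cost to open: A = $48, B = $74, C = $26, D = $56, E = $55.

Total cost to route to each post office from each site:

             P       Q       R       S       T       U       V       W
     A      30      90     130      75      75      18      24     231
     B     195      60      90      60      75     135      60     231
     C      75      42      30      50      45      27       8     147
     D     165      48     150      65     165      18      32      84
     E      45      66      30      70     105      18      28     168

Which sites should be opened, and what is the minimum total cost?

Open C and D; minimum total cost 434.

For any fixed open set, each post office goes to its cheapest open site; total = fixed + service.
{C, D}: P→C 75, Q→C 42, R→C 30, S→C 50, T→C 45, U→D 18, V→C 8, W→D 84. Service 352; fixed 82; total 434.
{A, C, D}: service 307 + fixed 130 = 437
{A, C}: P→A 30, Q→C 42, R→C 30, S→C 50, T→C 45, U→A 18, V→C 8, W→C 147. Service 370; fixed 74; total 444.
{A, B, C, D, E}: service 307 + fixed 259 = 566
No other subset beats 434.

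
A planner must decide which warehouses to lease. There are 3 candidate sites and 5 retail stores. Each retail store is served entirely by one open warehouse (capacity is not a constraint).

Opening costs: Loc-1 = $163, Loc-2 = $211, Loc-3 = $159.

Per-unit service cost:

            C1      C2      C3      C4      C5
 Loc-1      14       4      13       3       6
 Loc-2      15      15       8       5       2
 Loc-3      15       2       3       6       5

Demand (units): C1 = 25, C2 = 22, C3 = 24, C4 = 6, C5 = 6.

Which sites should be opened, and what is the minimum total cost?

For any fixed open set, each retail store goes to its cheapest open site; total = fixed + service.
{Loc-3}: C1→Loc-3 15·25=375, C2→Loc-3 2·22=44, C3→Loc-3 3·24=72, C4→Loc-3 6·6=36, C5→Loc-3 5·6=30. Service 557; fixed 159; total 716.
{Loc-1, Loc-3}: service 514 + fixed 322 = 836
{Loc-2, Loc-3}: service 533 + fixed 370 = 903
{Loc-1, Loc-2, Loc-3}: C1→Loc-1 14·25=350, C2→Loc-3 2·22=44, C3→Loc-3 3·24=72, C4→Loc-1 3·6=18, C5→Loc-2 2·6=12. Service 496; fixed 533; total 1029.
No other subset beats 716.

Open Loc-3 only; minimum total cost 716.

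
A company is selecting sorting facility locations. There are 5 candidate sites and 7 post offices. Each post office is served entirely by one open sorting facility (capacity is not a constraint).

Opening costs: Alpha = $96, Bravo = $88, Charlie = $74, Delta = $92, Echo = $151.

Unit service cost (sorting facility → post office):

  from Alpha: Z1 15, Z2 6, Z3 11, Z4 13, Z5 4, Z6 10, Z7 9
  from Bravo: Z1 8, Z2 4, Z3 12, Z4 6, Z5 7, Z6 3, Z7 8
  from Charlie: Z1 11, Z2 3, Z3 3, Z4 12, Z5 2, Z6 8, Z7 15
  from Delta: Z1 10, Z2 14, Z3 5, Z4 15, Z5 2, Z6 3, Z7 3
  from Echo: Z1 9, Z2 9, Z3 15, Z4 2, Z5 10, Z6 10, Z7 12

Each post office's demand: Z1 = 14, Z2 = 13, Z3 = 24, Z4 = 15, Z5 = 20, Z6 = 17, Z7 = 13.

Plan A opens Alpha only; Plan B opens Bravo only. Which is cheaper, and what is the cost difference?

Plan A: {Alpha}: Z1→Alpha 15·14=210, Z2→Alpha 6·13=78, Z3→Alpha 11·24=264, Z4→Alpha 13·15=195, Z5→Alpha 4·20=80, Z6→Alpha 10·17=170, Z7→Alpha 9·13=117. Service 1114; fixed 96; total 1210.
Plan B: {Bravo}: Z1→Bravo 8·14=112, Z2→Bravo 4·13=52, Z3→Bravo 12·24=288, Z4→Bravo 6·15=90, Z5→Bravo 7·20=140, Z6→Bravo 3·17=51, Z7→Bravo 8·13=104. Service 837; fixed 88; total 925.
Difference: |1210 − 925| = 285.

Plan B is cheaper by 285.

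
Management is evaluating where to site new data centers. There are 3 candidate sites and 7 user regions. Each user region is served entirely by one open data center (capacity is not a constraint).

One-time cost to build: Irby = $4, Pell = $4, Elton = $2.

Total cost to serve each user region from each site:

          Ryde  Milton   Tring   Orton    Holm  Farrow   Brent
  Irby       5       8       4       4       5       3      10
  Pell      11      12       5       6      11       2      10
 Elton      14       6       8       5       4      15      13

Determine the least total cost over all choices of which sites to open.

For any fixed open set, each user region goes to its cheapest open site; total = fixed + service.
{Irby, Elton}: Ryde→Irby 5, Milton→Elton 6, Tring→Irby 4, Orton→Irby 4, Holm→Elton 4, Farrow→Irby 3, Brent→Irby 10. Service 36; fixed 6; total 42.
{Irby}: service 39 + fixed 4 = 43
{Irby, Pell, Elton}: service 35 + fixed 10 = 45
{Elton}: service 65 + fixed 2 = 67
(All 7 nonempty subsets were checked; Irby and Elton is lowest.)

Minimum total cost: 42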